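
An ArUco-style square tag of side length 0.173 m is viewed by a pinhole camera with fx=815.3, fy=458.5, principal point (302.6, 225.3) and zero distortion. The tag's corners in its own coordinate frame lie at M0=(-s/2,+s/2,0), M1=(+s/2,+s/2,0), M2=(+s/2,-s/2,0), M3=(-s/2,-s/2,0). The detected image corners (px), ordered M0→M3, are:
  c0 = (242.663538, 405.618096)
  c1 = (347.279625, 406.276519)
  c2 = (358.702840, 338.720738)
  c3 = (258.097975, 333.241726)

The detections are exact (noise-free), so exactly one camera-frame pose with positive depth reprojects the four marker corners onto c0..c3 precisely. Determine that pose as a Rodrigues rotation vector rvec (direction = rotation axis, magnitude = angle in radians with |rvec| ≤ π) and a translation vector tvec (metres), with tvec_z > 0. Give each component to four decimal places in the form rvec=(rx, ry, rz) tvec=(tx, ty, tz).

rvec=(-0.1714, -0.5192, 0.1633) tvec=(0.0014, 0.3729, 1.1775)

Intrinsics K: fx=815.3, fy=458.5, cx=302.6, cy=225.3
Marker side s = 0.173 m; corners in marker frame (Z=0):
  M0 = (-0.0865, +0.0865, 0)
  M1 = (+0.0865, +0.0865, 0)
  M2 = (+0.0865, -0.0865, 0)
  M3 = (-0.0865, -0.0865, 0)
Detected image corners:
  c0 = (242.663538, 405.618096) px
  c1 = (347.279625, 406.276519) px
  c2 = (358.702840, 338.720738) px
  c3 = (258.097975, 333.241726) px
Planar DLT: solve 8×8 A·h = b for H (H[2,2]=1):
  H  [+715.38737 -129.36291 +303.58747]
  H  [+168.49909 +339.81768 +370.49508]
  H  [+0.40584 -0.17285 +1.00000]
B = K⁻¹H; ‖b₁‖=0.849253, ‖b₂‖=0.849253; λ = 2/(‖b₁‖+‖b₂‖) = 1.177506, sign → tz>0 ⇒ λ=+1.177506
r₁ = λ·B[:,0] = (+0.85584,+0.19791,+0.47788); r₂ = λ·B[:,1] = (-0.11129,+0.97272,-0.20353)
r₃ = r₁×r₂ = (-0.50513,+0.12101,+0.85452); SVD([r₁ r₂ r₃]) → R = UVᵀ:
  R  [+0.85584 -0.11129 -0.50513]
  R  [+0.19791 +0.97272 +0.12101]
  R  [+0.47788 -0.20353 +0.85452]
t = (+0.00143, +0.37289, +1.17751) m
tr R = 2.683082; θ = arccos((tr R − 1)/2) = 0.570666 rad = 32.697°
axis k = ((R−Rᵀ)₃₂, (R−Rᵀ)₁₃, (R−Rᵀ)₂₁) / (2 sinθ) = (-0.300392, -0.909866, +0.286197)
rvec = θ·k = (-0.171424, -0.519230, +0.163323)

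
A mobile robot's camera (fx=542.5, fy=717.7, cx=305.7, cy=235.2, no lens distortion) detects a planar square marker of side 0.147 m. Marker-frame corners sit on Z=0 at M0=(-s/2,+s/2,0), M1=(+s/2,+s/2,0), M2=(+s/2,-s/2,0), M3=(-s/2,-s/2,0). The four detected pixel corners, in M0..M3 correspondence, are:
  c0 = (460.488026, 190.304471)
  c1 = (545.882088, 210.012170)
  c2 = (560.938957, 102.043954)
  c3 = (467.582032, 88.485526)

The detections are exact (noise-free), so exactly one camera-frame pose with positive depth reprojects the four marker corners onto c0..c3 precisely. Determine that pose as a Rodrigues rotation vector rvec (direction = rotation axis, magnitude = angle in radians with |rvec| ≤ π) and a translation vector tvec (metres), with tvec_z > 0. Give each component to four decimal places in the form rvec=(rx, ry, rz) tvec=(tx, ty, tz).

Intrinsics K: fx=542.5, fy=717.7, cx=305.7, cy=235.2
Marker side s = 0.147 m; corners in marker frame (Z=0):
  M0 = (-0.0735, +0.0735, 0)
  M1 = (+0.0735, +0.0735, 0)
  M2 = (+0.0735, -0.0735, 0)
  M3 = (-0.0735, -0.0735, 0)
Detected image corners:
  c0 = (460.488026, 190.304471) px
  c1 = (545.882088, 210.012170) px
  c2 = (560.938957, 102.043954) px
  c3 = (467.582032, 88.485526) px
Planar DLT: solve 8×8 A·h = b for H (H[2,2]=1):
  H  [+359.99005 +203.35395 +506.90634]
  H  [+42.29436 +793.45686 +149.51934]
  H  [-0.48537 +0.54594 +1.00000]
B = K⁻¹H; ‖b₁‖=1.077606, ‖b₂‖=1.077606; λ = 2/(‖b₁‖+‖b₂‖) = 0.927983, sign → tz>0 ⇒ λ=+0.927983
r₁ = λ·B[:,0] = (+0.86960,+0.20229,-0.45042); r₂ = λ·B[:,1] = (+0.06237,+0.85991,+0.50662)
r₃ = r₁×r₂ = (+0.48980,-0.46865,+0.73516); SVD([r₁ r₂ r₃]) → R = UVᵀ:
  R  [+0.86960 +0.06237 +0.48980]
  R  [+0.20229 +0.85991 -0.46865]
  R  [-0.45042 +0.50662 +0.73516]
t = (+0.34418, -0.11078, +0.92798) m
tr R = 2.464668; θ = arccos((tr R − 1)/2) = 0.749053 rad = 42.918°
axis k = ((R−Rᵀ)₃₂, (R−Rᵀ)₁₃, (R−Rᵀ)₂₁) / (2 sinθ) = (+0.716114, +0.690380, +0.102743)
rvec = θ·k = (+0.536407, +0.517131, +0.076960)

rvec=(0.5364, 0.5171, 0.0770) tvec=(0.3442, -0.1108, 0.9280)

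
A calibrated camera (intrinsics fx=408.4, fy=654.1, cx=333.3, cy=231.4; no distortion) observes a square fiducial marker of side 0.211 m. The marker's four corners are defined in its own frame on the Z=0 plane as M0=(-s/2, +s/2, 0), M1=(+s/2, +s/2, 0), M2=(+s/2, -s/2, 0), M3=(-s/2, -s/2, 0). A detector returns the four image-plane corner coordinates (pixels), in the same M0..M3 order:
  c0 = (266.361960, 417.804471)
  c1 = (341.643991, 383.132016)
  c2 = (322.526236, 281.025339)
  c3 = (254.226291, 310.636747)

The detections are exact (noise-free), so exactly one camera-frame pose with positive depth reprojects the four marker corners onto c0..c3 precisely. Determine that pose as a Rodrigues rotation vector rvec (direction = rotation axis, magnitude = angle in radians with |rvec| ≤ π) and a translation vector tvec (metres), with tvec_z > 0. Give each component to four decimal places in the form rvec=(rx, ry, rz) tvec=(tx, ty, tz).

Intrinsics K: fx=408.4, fy=654.1, cx=333.3, cy=231.4
Marker side s = 0.211 m; corners in marker frame (Z=0):
  M0 = (-0.1055, +0.1055, 0)
  M1 = (+0.1055, +0.1055, 0)
  M2 = (+0.1055, -0.1055, 0)
  M3 = (-0.1055, -0.1055, 0)
Detected image corners:
  c0 = (266.361960, 417.804471) px
  c1 = (341.643991, 383.132016) px
  c2 = (322.526236, 281.025339) px
  c3 = (254.226291, 310.636747) px
Planar DLT: solve 8×8 A·h = b for H (H[2,2]=1):
  H  [+363.73840 -67.61480 +296.10604]
  H  [-123.12448 +329.10955 +345.36751]
  H  [+0.08215 -0.47881 +1.00000]
B = K⁻¹H; ‖b₁‖=0.855734, ‖b₂‖=0.855734; λ = 2/(‖b₁‖+‖b₂‖) = 1.168588, sign → tz>0 ⇒ λ=+1.168588
r₁ = λ·B[:,0] = (+0.96245,-0.25393,+0.09600); r₂ = λ·B[:,1] = (+0.26317,+0.78592,-0.55953)
r₃ = r₁×r₂ = (+0.06663,+0.56378,+0.82323); SVD([r₁ r₂ r₃]) → R = UVᵀ:
  R  [+0.96245 +0.26317 +0.06663]
  R  [-0.25393 +0.78592 +0.56378]
  R  [+0.09600 -0.55953 +0.82323]
t = (-0.10643, +0.20361, +1.16859) m
tr R = 2.571595; θ = arccos((tr R − 1)/2) = 0.666812 rad = 38.206°
axis k = ((R−Rᵀ)₃₂, (R−Rᵀ)₁₃, (R−Rᵀ)₂₁) / (2 sinθ) = (-0.908119, -0.023742, -0.418038)
rvec = θ·k = (-0.605545, -0.015832, -0.278753)

rvec=(-0.6055, -0.0158, -0.2788) tvec=(-0.1064, 0.2036, 1.1686)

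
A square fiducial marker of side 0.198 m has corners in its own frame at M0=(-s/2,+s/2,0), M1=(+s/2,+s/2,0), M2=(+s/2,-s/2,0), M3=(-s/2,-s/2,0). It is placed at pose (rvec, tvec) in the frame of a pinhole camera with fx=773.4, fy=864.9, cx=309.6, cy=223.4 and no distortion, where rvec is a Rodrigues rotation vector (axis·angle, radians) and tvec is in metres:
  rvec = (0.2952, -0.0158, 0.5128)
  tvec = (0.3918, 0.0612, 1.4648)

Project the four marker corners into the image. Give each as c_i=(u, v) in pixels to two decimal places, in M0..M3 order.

Intrinsics K: fx=773.4, fy=864.9, cx=309.6, cy=223.4
Marker side s = 0.198 m; corners in marker frame (Z=0):
  M0 = (-0.0990, +0.0990, 0)
  M1 = (+0.0990, +0.0990, 0)
  M2 = (+0.0990, -0.0990, 0)
  M3 = (-0.0990, -0.0990, 0)
rvec = (0.2952, -0.0158, 0.5128), |rvec| = θ = 0.59191 rad = 33.914°
Rodrigues: sinθ=0.55795, 1−cosθ=0.17012; R = I + sinθ·[k]× + (1−cosθ)·[k]×²:
    [+0.87219 -0.48564 +0.05861]
    [+0.48111 +0.83000 -0.28220]
    [+0.08840 +0.27433 +0.95756]
t = (0.3918, 0.0612, 1.4648) m
M0: Pc = R·M0+t = (+0.25737, +0.09574, +1.48321); u = 773.4·(+0.25737)/1.48321 + 309.6 = 443.8048, v = 864.9·(+0.09574)/1.48321 + 223.4 = 279.2286
M1: Pc = R·M1+t = (+0.43007, +0.19100, +1.50071); u = 773.4·(+0.43007)/1.50071 + 309.6 = 531.2384, v = 864.9·(+0.19100)/1.50071 + 223.4 = 333.4784
M2: Pc = R·M2+t = (+0.52623, +0.02666, +1.44639); u = 773.4·(+0.52623)/1.44639 + 309.6 = 590.9777, v = 864.9·(+0.02666)/1.44639 + 223.4 = 239.3420
M3: Pc = R·M3+t = (+0.35353, -0.06860, +1.42889); u = 773.4·(+0.35353)/1.42889 + 309.6 = 500.9522, v = 864.9·(-0.06860)/1.42889 + 223.4 = 181.8768

c0=(443.80, 279.23) c1=(531.24, 333.48) c2=(590.98, 239.34) c3=(500.95, 181.88)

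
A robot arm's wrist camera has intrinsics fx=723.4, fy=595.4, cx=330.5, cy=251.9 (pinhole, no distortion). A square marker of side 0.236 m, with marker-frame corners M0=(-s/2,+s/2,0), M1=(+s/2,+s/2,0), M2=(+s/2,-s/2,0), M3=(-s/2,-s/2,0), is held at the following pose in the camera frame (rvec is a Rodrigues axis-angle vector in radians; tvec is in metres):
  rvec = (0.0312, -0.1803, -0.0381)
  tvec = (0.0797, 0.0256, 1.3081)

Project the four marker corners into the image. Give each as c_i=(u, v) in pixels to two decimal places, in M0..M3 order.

c0=(312.48, 320.27) c1=(438.93, 313.82) c2=(435.08, 208.29) c3=(307.70, 211.31)

Intrinsics K: fx=723.4, fy=595.4, cx=330.5, cy=251.9
Marker side s = 0.236 m; corners in marker frame (Z=0):
  M0 = (-0.1180, +0.1180, 0)
  M1 = (+0.1180, +0.1180, 0)
  M2 = (+0.1180, -0.1180, 0)
  M3 = (-0.1180, -0.1180, 0)
rvec = (0.0312, -0.1803, -0.0381), |rvec| = θ = 0.18690 rad = 10.709°
Rodrigues: sinθ=0.18582, 1−cosθ=0.01742; R = I + sinθ·[k]× + (1−cosθ)·[k]×²:
    [+0.98307 +0.03507 -0.17984]
    [-0.04068 +0.99879 -0.02759]
    [+0.17866 +0.03444 +0.98331]
t = (0.0797, 0.0256, 1.3081) m
M0: Pc = R·M0+t = (-0.03216, +0.14826, +1.29108); u = 723.4·(-0.03216)/1.29108 + 330.5 = 312.4786, v = 595.4·(+0.14826)/1.29108 + 251.9 = 320.2711
M1: Pc = R·M1+t = (+0.19984, +0.13866, +1.33325); u = 723.4·(+0.19984)/1.33325 + 330.5 = 438.9308, v = 595.4·(+0.13866)/1.33325 + 251.9 = 313.8212
M2: Pc = R·M2+t = (+0.19156, -0.09706, +1.32512); u = 723.4·(+0.19156)/1.32512 + 330.5 = 435.0771, v = 595.4·(-0.09706)/1.32512 + 251.9 = 208.2901
M3: Pc = R·M3+t = (-0.04044, -0.08746, +1.28295); u = 723.4·(-0.04044)/1.28295 + 330.5 = 307.6972, v = 595.4·(-0.08746)/1.28295 + 251.9 = 211.3126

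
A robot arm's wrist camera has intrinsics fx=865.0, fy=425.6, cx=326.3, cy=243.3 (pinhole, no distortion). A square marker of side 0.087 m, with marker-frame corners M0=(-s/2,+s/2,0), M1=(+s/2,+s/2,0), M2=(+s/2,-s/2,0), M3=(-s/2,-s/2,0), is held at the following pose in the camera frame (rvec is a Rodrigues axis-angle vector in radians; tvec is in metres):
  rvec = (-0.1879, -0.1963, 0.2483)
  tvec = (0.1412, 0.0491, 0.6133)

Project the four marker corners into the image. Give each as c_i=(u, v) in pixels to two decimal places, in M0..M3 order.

Intrinsics K: fx=865.0, fy=425.6, cx=326.3, cy=243.3
Marker side s = 0.087 m; corners in marker frame (Z=0):
  M0 = (-0.0435, +0.0435, 0)
  M1 = (+0.0435, +0.0435, 0)
  M2 = (+0.0435, -0.0435, 0)
  M3 = (-0.0435, -0.0435, 0)
rvec = (-0.1879, -0.1963, 0.2483), |rvec| = θ = 0.36809 rad = 21.090°
Rodrigues: sinθ=0.35984, 1−cosθ=0.06699; R = I + sinθ·[k]× + (1−cosθ)·[k]×²:
    [+0.95047 -0.22450 -0.21496]
    [+0.26097 +0.95207 +0.15959]
    [+0.16883 -0.20778 +0.96349]
t = (0.1412, 0.0491, 0.6133) m
M0: Pc = R·M0+t = (+0.09009, +0.07916, +0.59692); u = 865.0·(+0.09009)/0.59692 + 326.3 = 456.8491, v = 425.6·(+0.07916)/0.59692 + 243.3 = 299.7428
M1: Pc = R·M1+t = (+0.17278, +0.10187, +0.61161); u = 865.0·(+0.17278)/0.61161 + 326.3 = 570.6643, v = 425.6·(+0.10187)/0.61161 + 243.3 = 314.1864
M2: Pc = R·M2+t = (+0.19231, +0.01904, +0.62968); u = 865.0·(+0.19231)/0.62968 + 326.3 = 590.4791, v = 425.6·(+0.01904)/0.62968 + 243.3 = 256.1671
M3: Pc = R·M3+t = (+0.10962, -0.00367, +0.61499); u = 865.0·(+0.10962)/0.61499 + 326.3 = 480.4826, v = 425.6·(-0.00367)/0.61499 + 243.3 = 240.7624

c0=(456.85, 299.74) c1=(570.66, 314.19) c2=(590.48, 256.17) c3=(480.48, 240.76)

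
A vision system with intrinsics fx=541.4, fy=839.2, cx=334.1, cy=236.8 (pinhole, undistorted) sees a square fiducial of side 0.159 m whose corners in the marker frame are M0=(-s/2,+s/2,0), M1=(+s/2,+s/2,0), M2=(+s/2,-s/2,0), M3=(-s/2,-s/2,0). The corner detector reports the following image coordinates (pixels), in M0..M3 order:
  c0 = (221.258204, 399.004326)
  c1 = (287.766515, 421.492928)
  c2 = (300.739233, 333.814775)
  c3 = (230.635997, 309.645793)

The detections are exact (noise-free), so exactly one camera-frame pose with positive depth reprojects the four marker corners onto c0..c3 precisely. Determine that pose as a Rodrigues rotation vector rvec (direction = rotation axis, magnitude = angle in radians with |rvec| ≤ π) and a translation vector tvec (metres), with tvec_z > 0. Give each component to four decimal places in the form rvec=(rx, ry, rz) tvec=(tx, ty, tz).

Intrinsics K: fx=541.4, fy=839.2, cx=334.1, cy=236.8
Marker side s = 0.159 m; corners in marker frame (Z=0):
  M0 = (-0.0795, +0.0795, 0)
  M1 = (+0.0795, +0.0795, 0)
  M2 = (+0.0795, -0.0795, 0)
  M3 = (-0.0795, -0.0795, 0)
Detected image corners:
  c0 = (221.258204, 399.004326) px
  c1 = (287.766515, 421.492928) px
  c2 = (300.739233, 333.814775) px
  c3 = (230.635997, 309.645793) px
Planar DLT: solve 8×8 A·h = b for H (H[2,2]=1):
  H  [+437.31230 +17.09405 +260.03441]
  H  [+157.86336 +679.69663 +367.20047]
  H  [+0.03083 +0.33605 +1.00000]
B = K⁻¹H; ‖b₁‖=0.809455, ‖b₂‖=0.809455; λ = 2/(‖b₁‖+‖b₂‖) = 1.235399, sign → tz>0 ⇒ λ=+1.235399
r₁ = λ·B[:,0] = (+0.97438,+0.22165,+0.03808); r₂ = λ·B[:,1] = (-0.21719,+0.88345,+0.41515)
r₃ = r₁×r₂ = (+0.05837,-0.41279,+0.90895); SVD([r₁ r₂ r₃]) → R = UVᵀ:
  R  [+0.97438 -0.21719 +0.05837]
  R  [+0.22165 +0.88345 -0.41279]
  R  [+0.03808 +0.41515 +0.90895]
t = (-0.16901, +0.19196, +1.23540) m
tr R = 2.766782; θ = arccos((tr R − 1)/2) = 0.487747 rad = 27.946°
axis k = ((R−Rᵀ)₃₂, (R−Rᵀ)₁₃, (R−Rᵀ)₂₁) / (2 sinθ) = (+0.883356, +0.021646, +0.468203)
rvec = θ·k = (+0.430854, +0.010558, +0.228364)

rvec=(0.4309, 0.0106, 0.2284) tvec=(-0.1690, 0.1920, 1.2354)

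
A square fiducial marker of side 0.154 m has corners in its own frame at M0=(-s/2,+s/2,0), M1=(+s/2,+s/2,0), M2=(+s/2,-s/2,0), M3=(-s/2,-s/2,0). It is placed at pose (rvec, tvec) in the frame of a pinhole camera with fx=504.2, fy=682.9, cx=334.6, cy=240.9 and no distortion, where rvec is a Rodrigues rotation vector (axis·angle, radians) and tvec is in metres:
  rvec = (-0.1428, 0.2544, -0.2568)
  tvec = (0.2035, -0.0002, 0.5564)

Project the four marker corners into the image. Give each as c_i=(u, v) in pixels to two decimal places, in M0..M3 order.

c0=(468.87, 355.56) c1=(616.14, 309.59) c2=(569.97, 123.87) c3=(432.10, 178.97)

Intrinsics K: fx=504.2, fy=682.9, cx=334.6, cy=240.9
Marker side s = 0.154 m; corners in marker frame (Z=0):
  M0 = (-0.0770, +0.0770, 0)
  M1 = (+0.0770, +0.0770, 0)
  M2 = (+0.0770, -0.0770, 0)
  M3 = (-0.0770, -0.0770, 0)
rvec = (-0.1428, 0.2544, -0.2568), |rvec| = θ = 0.38866 rad = 22.269°
Rodrigues: sinθ=0.37895, 1−cosθ=0.07458; R = I + sinθ·[k]× + (1−cosθ)·[k]×²:
    [+0.93549 +0.23245 +0.26615]
    [-0.26832 +0.95737 +0.10698]
    [-0.22994 -0.17149 +0.95798]
t = (0.2035, -0.0002, 0.5564) m
M0: Pc = R·M0+t = (+0.14937, +0.09418, +0.56090); u = 504.2·(+0.14937)/0.56090 + 334.6 = 468.8668, v = 682.9·(+0.09418)/0.56090 + 240.9 = 355.5626
M1: Pc = R·M1+t = (+0.29343, +0.05286, +0.52549); u = 504.2·(+0.29343)/0.52549 + 334.6 = 616.1424, v = 682.9·(+0.05286)/0.52549 + 240.9 = 309.5902
M2: Pc = R·M2+t = (+0.25763, -0.09458, +0.55190); u = 504.2·(+0.25763)/0.55190 + 334.6 = 569.9673, v = 682.9·(-0.09458)/0.55190 + 240.9 = 123.8723
M3: Pc = R·M3+t = (+0.11357, -0.05326, +0.58731); u = 504.2·(+0.11357)/0.58731 + 334.6 = 432.0981, v = 682.9·(-0.05326)/0.58731 + 240.9 = 178.9749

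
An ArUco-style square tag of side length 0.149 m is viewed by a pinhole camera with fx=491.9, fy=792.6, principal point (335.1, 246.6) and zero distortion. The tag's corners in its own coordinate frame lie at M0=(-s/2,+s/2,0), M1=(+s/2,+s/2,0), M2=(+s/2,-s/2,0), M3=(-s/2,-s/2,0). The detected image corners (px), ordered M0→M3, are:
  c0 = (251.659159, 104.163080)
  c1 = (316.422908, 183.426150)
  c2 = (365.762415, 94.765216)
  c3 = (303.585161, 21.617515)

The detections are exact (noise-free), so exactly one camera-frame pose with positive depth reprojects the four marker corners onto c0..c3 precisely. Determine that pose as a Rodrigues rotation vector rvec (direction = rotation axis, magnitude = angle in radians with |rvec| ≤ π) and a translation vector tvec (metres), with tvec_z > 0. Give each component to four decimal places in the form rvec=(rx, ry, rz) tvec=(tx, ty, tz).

Intrinsics K: fx=491.9, fy=792.6, cx=335.1, cy=246.6
Marker side s = 0.149 m; corners in marker frame (Z=0):
  M0 = (-0.0745, +0.0745, 0)
  M1 = (+0.0745, +0.0745, 0)
  M2 = (+0.0745, -0.0745, 0)
  M3 = (-0.0745, -0.0745, 0)
Detected image corners:
  c0 = (251.659159, 104.163080) px
  c1 = (316.422908, 183.426150) px
  c2 = (365.762415, 94.765216) px
  c3 = (303.585161, 21.617515) px
Planar DLT: solve 8×8 A·h = b for H (H[2,2]=1):
  H  [+383.04090 -458.56833 +309.75462]
  H  [+496.92330 +535.56904 +99.37818]
  H  [-0.13799 -0.38358 +1.00000]
B = K⁻¹H; ‖b₁‖=1.108779, ‖b₂‖=1.108779; λ = 2/(‖b₁‖+‖b₂‖) = 0.901893, sign → tz>0 ⇒ λ=+0.901893
r₁ = λ·B[:,0] = (+0.78708,+0.60416,-0.12445); r₂ = λ·B[:,1] = (-0.60511,+0.71705,-0.34594)
r₃ = r₁×r₂ = (-0.11977,+0.34759,+0.92996); SVD([r₁ r₂ r₃]) → R = UVᵀ:
  R  [+0.78708 -0.60511 -0.11977]
  R  [+0.60416 +0.71705 +0.34759]
  R  [-0.12445 -0.34594 +0.92996]
t = (-0.04647, -0.16752, +0.90189) m
tr R = 2.434099; θ = arccos((tr R − 1)/2) = 0.771237 rad = 44.189°
axis k = ((R−Rᵀ)₃₂, (R−Rᵀ)₁₃, (R−Rᵀ)₂₁) / (2 sinθ) = (-0.497499, +0.003357, +0.867458)
rvec = θ·k = (-0.383690, +0.002589, +0.669015)

rvec=(-0.3837, 0.0026, 0.6690) tvec=(-0.0465, -0.1675, 0.9019)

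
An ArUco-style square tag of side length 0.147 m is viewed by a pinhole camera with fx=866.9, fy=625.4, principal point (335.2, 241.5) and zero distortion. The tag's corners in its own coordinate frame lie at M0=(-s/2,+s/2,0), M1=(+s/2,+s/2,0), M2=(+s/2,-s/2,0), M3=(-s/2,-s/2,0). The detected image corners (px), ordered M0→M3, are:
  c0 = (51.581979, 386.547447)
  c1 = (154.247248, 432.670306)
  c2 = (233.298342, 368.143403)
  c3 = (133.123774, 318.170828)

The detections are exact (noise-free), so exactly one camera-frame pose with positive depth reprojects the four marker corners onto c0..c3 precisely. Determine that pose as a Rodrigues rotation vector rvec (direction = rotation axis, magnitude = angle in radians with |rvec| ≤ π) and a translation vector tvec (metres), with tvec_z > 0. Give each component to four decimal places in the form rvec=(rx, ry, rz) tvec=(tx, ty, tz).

Intrinsics K: fx=866.9, fy=625.4, cx=335.2, cy=241.5
Marker side s = 0.147 m; corners in marker frame (Z=0):
  M0 = (-0.0735, +0.0735, 0)
  M1 = (+0.0735, +0.0735, 0)
  M2 = (+0.0735, -0.0735, 0)
  M3 = (-0.0735, -0.0735, 0)
Detected image corners:
  c0 = (51.581979, 386.547447) px
  c1 = (154.247248, 432.670306) px
  c2 = (233.298342, 368.143403) px
  c3 = (133.123774, 318.170828) px
Planar DLT: solve 8×8 A·h = b for H (H[2,2]=1):
  H  [+736.83416 -532.84245 +144.01126]
  H  [+450.01158 +486.43379 +377.18631]
  H  [+0.32745 +0.09218 +1.00000]
B = K⁻¹H; ‖b₁‖=0.991082, ‖b₂‖=0.991082; λ = 2/(‖b₁‖+‖b₂‖) = 1.008998, sign → tz>0 ⇒ λ=+1.008998
r₁ = λ·B[:,0] = (+0.72986,+0.59845,+0.33039); r₂ = λ·B[:,1] = (-0.65615,+0.74888,+0.09301)
r₃ = r₁×r₂ = (-0.19176,-0.28467,+0.93925); SVD([r₁ r₂ r₃]) → R = UVᵀ:
  R  [+0.72986 -0.65615 -0.19176]
  R  [+0.59845 +0.74888 -0.28467]
  R  [+0.33039 +0.09301 +0.93925]
t = (-0.22253, +0.21891, +1.00900) m
tr R = 2.417989; θ = arccos((tr R − 1)/2) = 0.782725 rad = 44.847°
axis k = ((R−Rᵀ)₃₂, (R−Rᵀ)₁₃, (R−Rᵀ)₂₁) / (2 sinθ) = (+0.267780, -0.370208, +0.889516)
rvec = θ·k = (+0.209599, -0.289771, +0.696247)

rvec=(0.2096, -0.2898, 0.6962) tvec=(-0.2225, 0.2189, 1.0090)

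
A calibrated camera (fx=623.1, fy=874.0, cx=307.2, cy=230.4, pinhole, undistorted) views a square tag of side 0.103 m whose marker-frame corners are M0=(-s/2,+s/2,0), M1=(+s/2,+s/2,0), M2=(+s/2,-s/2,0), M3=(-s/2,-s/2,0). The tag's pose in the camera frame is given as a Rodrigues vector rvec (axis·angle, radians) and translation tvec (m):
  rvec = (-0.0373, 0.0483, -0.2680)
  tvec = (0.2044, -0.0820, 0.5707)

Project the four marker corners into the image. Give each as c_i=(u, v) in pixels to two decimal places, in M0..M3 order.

c0=(491.05, 201.76) c1=(601.64, 159.33) c2=(569.68, 7.89) c3=(460.19, 51.15)

Intrinsics K: fx=623.1, fy=874.0, cx=307.2, cy=230.4
Marker side s = 0.103 m; corners in marker frame (Z=0):
  M0 = (-0.0515, +0.0515, 0)
  M1 = (+0.0515, +0.0515, 0)
  M2 = (+0.0515, -0.0515, 0)
  M3 = (-0.0515, -0.0515, 0)
rvec = (-0.0373, 0.0483, -0.2680), |rvec| = θ = 0.27486 rad = 15.748°
Rodrigues: sinθ=0.27141, 1−cosθ=0.03754; R = I + sinθ·[k]× + (1−cosθ)·[k]×²:
    [+0.96315 +0.26374 +0.05266]
    [-0.26553 +0.96362 +0.03040]
    [-0.04273 -0.04326 +0.99815]
t = (0.2044, -0.0820, 0.5707) m
M0: Pc = R·M0+t = (+0.16838, -0.01870, +0.57067); u = 623.1·(+0.16838)/0.57067 + 307.2 = 491.0494, v = 874.0·(-0.01870)/0.57067 + 230.4 = 201.7628
M1: Pc = R·M1+t = (+0.26759, -0.04605, +0.56627); u = 623.1·(+0.26759)/0.56627 + 307.2 = 601.6389, v = 874.0·(-0.04605)/0.56627 + 230.4 = 159.3275
M2: Pc = R·M2+t = (+0.24042, -0.14530, +0.57073); u = 623.1·(+0.24042)/0.57073 + 307.2 = 569.6816, v = 874.0·(-0.14530)/0.57073 + 230.4 = 7.8884
M3: Pc = R·M3+t = (+0.14121, -0.11795, +0.57513); u = 623.1·(+0.14121)/0.57513 + 307.2 = 460.1935, v = 874.0·(-0.11795)/0.57513 + 230.4 = 51.1537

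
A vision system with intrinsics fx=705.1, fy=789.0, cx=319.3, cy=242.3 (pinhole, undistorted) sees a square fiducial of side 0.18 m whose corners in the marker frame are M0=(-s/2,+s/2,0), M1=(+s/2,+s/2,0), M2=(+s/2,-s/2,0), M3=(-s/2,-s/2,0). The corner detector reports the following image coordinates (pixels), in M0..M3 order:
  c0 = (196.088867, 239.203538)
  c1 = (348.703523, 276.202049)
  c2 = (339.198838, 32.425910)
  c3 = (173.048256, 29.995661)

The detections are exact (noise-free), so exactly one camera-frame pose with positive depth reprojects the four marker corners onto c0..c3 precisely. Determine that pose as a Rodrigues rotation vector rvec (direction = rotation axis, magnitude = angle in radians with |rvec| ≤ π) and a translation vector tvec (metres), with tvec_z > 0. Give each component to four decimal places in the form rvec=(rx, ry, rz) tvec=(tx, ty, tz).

Intrinsics K: fx=705.1, fy=789.0, cx=319.3, cy=242.3
Marker side s = 0.18 m; corners in marker frame (Z=0):
  M0 = (-0.0900, +0.0900, 0)
  M1 = (+0.0900, +0.0900, 0)
  M2 = (+0.0900, -0.0900, 0)
  M3 = (-0.0900, -0.0900, 0)
Detected image corners:
  c0 = (196.088867, 239.203538) px
  c1 = (348.703523, 276.202049) px
  c2 = (339.198838, 32.425910) px
  c3 = (173.048256, 29.995661) px
Planar DLT: solve 8×8 A·h = b for H (H[2,2]=1):
  H  [+646.52356 +242.32162 +258.23928]
  H  [-15.17785 +1331.92366 +149.40326]
  H  [-0.89695 +0.56340 +1.00000]
B = K⁻¹H; ‖b₁‖=1.618882, ‖b₂‖=1.618882; λ = 2/(‖b₁‖+‖b₂‖) = 0.617710, sign → tz>0 ⇒ λ=+0.617710
r₁ = λ·B[:,0] = (+0.81730,+0.15827,-0.55406); r₂ = λ·B[:,1] = (+0.05469,+0.93589,+0.34802)
r₃ = r₁×r₂ = (+0.57362,-0.31473,+0.75624); SVD([r₁ r₂ r₃]) → R = UVᵀ:
  R  [+0.81730 +0.05469 +0.57362]
  R  [+0.15827 +0.93589 -0.31473]
  R  [-0.55406 +0.34802 +0.75624]
t = (-0.05349, -0.07273, +0.61771) m
tr R = 2.509432; θ = arccos((tr R − 1)/2) = 0.715575 rad = 40.999°
axis k = ((R−Rᵀ)₃₂, (R−Rᵀ)₁₃, (R−Rᵀ)₂₁) / (2 sinθ) = (+0.505104, +0.859441, +0.078938)
rvec = θ·k = (+0.361440, +0.614995, +0.056486)

rvec=(0.3614, 0.6150, 0.0565) tvec=(-0.0535, -0.0727, 0.6177)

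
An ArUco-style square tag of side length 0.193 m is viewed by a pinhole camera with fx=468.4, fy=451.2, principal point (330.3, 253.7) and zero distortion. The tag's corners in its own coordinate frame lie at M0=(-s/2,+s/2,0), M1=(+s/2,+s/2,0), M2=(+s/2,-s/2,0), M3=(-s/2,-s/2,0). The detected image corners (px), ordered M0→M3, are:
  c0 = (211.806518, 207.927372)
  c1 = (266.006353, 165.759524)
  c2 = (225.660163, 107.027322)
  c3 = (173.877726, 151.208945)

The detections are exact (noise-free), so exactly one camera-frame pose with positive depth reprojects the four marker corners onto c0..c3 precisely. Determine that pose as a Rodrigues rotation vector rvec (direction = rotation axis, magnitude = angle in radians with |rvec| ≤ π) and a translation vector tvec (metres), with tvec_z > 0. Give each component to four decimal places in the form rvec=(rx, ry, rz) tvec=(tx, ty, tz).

rvec=(0.0056, 0.3031, -0.5924) tvec=(-0.2927, -0.2597, 1.2278)

Intrinsics K: fx=468.4, fy=451.2, cx=330.3, cy=253.7
Marker side s = 0.193 m; corners in marker frame (Z=0):
  M0 = (-0.0965, +0.0965, 0)
  M1 = (+0.0965, +0.0965, 0)
  M2 = (+0.0965, -0.0965, 0)
  M3 = (-0.0965, -0.0965, 0)
Detected image corners:
  c0 = (211.806518, 207.927372) px
  c1 = (266.006353, 165.759524) px
  c2 = (225.660163, 107.027322) px
  c3 = (173.877726, 151.208945) px
Planar DLT: solve 8×8 A·h = b for H (H[2,2]=1):
  H  [+224.00864 +188.11147 +218.62368]
  H  [-260.12202 +288.51045 +158.27602]
  H  [-0.23032 -0.06626 +1.00000]
B = K⁻¹H; ‖b₁‖=0.814432, ‖b₂‖=0.814432; λ = 2/(‖b₁‖+‖b₂‖) = 1.227850, sign → tz>0 ⇒ λ=+1.227850
r₁ = λ·B[:,0] = (+0.78663,-0.54886,-0.28279); r₂ = λ·B[:,1] = (+0.55048,+0.83087,-0.08136)
r₃ = r₁×r₂ = (+0.27962,-0.09167,+0.95572); SVD([r₁ r₂ r₃]) → R = UVᵀ:
  R  [+0.78663 +0.55048 +0.27962]
  R  [-0.54886 +0.83087 -0.09167]
  R  [-0.28279 -0.08136 +0.95572]
t = (-0.29274, -0.25968, +1.22785) m
tr R = 2.573221; θ = arccos((tr R − 1)/2) = 0.665496 rad = 38.130°
axis k = ((R−Rᵀ)₃₂, (R−Rᵀ)₁₃, (R−Rᵀ)₂₁) / (2 sinθ) = (+0.008347, +0.455433, -0.890231)
rvec = θ·k = (+0.005555, +0.303089, -0.592445)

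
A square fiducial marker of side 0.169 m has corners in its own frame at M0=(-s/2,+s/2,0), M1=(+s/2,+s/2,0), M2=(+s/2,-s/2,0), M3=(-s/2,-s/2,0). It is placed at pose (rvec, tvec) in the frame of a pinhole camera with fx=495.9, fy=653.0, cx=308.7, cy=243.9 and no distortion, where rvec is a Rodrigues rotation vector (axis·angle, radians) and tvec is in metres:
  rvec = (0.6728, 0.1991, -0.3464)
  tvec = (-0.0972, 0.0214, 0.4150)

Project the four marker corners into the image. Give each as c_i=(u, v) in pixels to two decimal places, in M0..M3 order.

c0=(162.83, 382.96) c1=(322.98, 336.01) c2=(234.96, 127.23) c3=(46.15, 211.98)

Intrinsics K: fx=495.9, fy=653.0, cx=308.7, cy=243.9
Marker side s = 0.169 m; corners in marker frame (Z=0):
  M0 = (-0.0845, +0.0845, 0)
  M1 = (+0.0845, +0.0845, 0)
  M2 = (+0.0845, -0.0845, 0)
  M3 = (-0.0845, -0.0845, 0)
rvec = (0.6728, 0.1991, -0.3464), |rvec| = θ = 0.78249 rad = 44.833°
Rodrigues: sinθ=0.70505, 1−cosθ=0.29084; R = I + sinθ·[k]× + (1−cosθ)·[k]×²:
    [+0.92417 +0.37575 +0.06869]
    [-0.24849 +0.72799 -0.63897]
    [-0.29010 +0.57345 +0.76616]
t = (-0.0972, 0.0214, 0.4150) m
M0: Pc = R·M0+t = (-0.14354, +0.10391, +0.48797); u = 495.9·(-0.14354)/0.48797 + 308.7 = 162.8252, v = 653.0·(+0.10391)/0.48797 + 243.9 = 382.9550
M1: Pc = R·M1+t = (+0.01264, +0.06192, +0.43894); u = 495.9·(+0.01264)/0.43894 + 308.7 = 322.9837, v = 653.0·(+0.06192)/0.43894 + 243.9 = 336.0128
M2: Pc = R·M2+t = (-0.05086, -0.06111, +0.34203); u = 495.9·(-0.05086)/0.34203 + 308.7 = 234.9626, v = 653.0·(-0.06111)/0.34203 + 243.9 = 127.2251
M3: Pc = R·M3+t = (-0.20704, -0.01912, +0.39106); u = 495.9·(-0.20704)/0.39106 + 308.7 = 46.1479, v = 653.0·(-0.01912)/0.39106 + 243.9 = 211.9765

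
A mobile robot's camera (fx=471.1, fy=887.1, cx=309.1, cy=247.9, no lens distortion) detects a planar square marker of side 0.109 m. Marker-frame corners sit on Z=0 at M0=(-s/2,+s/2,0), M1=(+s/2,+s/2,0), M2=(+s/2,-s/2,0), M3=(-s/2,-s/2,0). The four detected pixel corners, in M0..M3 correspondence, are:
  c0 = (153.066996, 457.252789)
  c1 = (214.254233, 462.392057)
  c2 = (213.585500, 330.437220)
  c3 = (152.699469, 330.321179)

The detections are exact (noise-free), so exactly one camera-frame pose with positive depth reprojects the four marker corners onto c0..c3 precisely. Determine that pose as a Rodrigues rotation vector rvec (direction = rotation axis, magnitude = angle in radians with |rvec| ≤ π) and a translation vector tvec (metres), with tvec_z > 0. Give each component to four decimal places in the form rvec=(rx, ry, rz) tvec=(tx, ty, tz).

Intrinsics K: fx=471.1, fy=887.1, cx=309.1, cy=247.9
Marker side s = 0.109 m; corners in marker frame (Z=0):
  M0 = (-0.0545, +0.0545, 0)
  M1 = (+0.0545, +0.0545, 0)
  M2 = (+0.0545, -0.0545, 0)
  M3 = (-0.0545, -0.0545, 0)
Detected image corners:
  c0 = (153.066996, 457.252789) px
  c1 = (214.254233, 462.392057) px
  c2 = (213.585500, 330.437220) px
  c3 = (152.699469, 330.321179) px
Planar DLT: solve 8×8 A·h = b for H (H[2,2]=1):
  H  [+494.82826 -3.02359 +182.81023]
  H  [-116.27184 +1170.40999 +394.92632]
  H  [-0.35516 -0.04226 +1.00000]
B = K⁻¹H; ‖b₁‖=1.332017, ‖b₂‖=1.332017; λ = 2/(‖b₁‖+‖b₂‖) = 0.750741, sign → tz>0 ⇒ λ=+0.750741
r₁ = λ·B[:,0] = (+0.96350,-0.02389,-0.26664); r₂ = λ·B[:,1] = (+0.01600,+0.99937,-0.03173)
r₃ = r₁×r₂ = (+0.26723,+0.02630,+0.96327); SVD([r₁ r₂ r₃]) → R = UVᵀ:
  R  [+0.96350 +0.01600 +0.26723]
  R  [-0.02389 +0.99937 +0.02630]
  R  [-0.26664 -0.03173 +0.96327]
t = (-0.20125, +0.12443, +0.75074) m
tr R = 2.926145; θ = arccos((tr R − 1)/2) = 0.272607 rad = 15.619°
axis k = ((R−Rᵀ)₃₂, (R−Rᵀ)₁₃, (R−Rᵀ)₂₁) / (2 sinθ) = (-0.107760, +0.991414, -0.074069)
rvec = θ·k = (-0.029376, +0.270266, -0.020192)

rvec=(-0.0294, 0.2703, -0.0202) tvec=(-0.2013, 0.1244, 0.7507)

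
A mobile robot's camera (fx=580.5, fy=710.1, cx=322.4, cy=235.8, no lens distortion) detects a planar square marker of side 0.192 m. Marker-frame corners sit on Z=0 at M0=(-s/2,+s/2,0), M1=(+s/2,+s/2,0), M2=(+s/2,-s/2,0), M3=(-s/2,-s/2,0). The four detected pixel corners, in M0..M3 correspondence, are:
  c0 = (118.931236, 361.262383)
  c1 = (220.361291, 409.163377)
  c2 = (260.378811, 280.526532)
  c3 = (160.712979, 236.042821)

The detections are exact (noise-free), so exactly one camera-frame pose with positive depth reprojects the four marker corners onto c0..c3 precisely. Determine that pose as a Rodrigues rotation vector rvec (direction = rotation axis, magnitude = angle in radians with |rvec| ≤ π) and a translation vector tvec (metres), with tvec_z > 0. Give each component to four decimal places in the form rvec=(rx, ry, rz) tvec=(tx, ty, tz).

Intrinsics K: fx=580.5, fy=710.1, cx=322.4, cy=235.8
Marker side s = 0.192 m; corners in marker frame (Z=0):
  M0 = (-0.0960, +0.0960, 0)
  M1 = (+0.0960, +0.0960, 0)
  M2 = (+0.0960, -0.0960, 0)
  M3 = (-0.0960, -0.0960, 0)
Detected image corners:
  c0 = (118.931236, 361.262383) px
  c1 = (220.361291, 409.163377) px
  c2 = (260.378811, 280.526532) px
  c3 = (160.712979, 236.042821) px
Planar DLT: solve 8×8 A·h = b for H (H[2,2]=1):
  H  [+505.91828 -237.63673 +189.90021]
  H  [+210.49628 +619.40725 +320.75451]
  H  [-0.09317 -0.12929 +1.00000]
B = K⁻¹H; ‖b₁‖=0.984011, ‖b₂‖=0.984011; λ = 2/(‖b₁‖+‖b₂‖) = 1.016248, sign → tz>0 ⇒ λ=+1.016248
r₁ = λ·B[:,0] = (+0.93827,+0.33269,-0.09469); r₂ = λ·B[:,1] = (-0.34305,+0.93008,-0.13139)
r₃ = r₁×r₂ = (+0.04436,+0.15576,+0.98680); SVD([r₁ r₂ r₃]) → R = UVᵀ:
  R  [+0.93827 -0.34305 +0.04436]
  R  [+0.33269 +0.93008 +0.15576]
  R  [-0.09469 -0.13139 +0.98680]
t = (-0.23196, +0.12158, +1.01625) m
tr R = 2.855153; θ = arccos((tr R − 1)/2) = 0.382923 rad = 21.940°
axis k = ((R−Rᵀ)₃₂, (R−Rᵀ)₁₃, (R−Rᵀ)₂₁) / (2 sinθ) = (-0.384260, +0.186069, +0.904280)
rvec = θ·k = (-0.147142, +0.071250, +0.346270)

rvec=(-0.1471, 0.0713, 0.3463) tvec=(-0.2320, 0.1216, 1.0162)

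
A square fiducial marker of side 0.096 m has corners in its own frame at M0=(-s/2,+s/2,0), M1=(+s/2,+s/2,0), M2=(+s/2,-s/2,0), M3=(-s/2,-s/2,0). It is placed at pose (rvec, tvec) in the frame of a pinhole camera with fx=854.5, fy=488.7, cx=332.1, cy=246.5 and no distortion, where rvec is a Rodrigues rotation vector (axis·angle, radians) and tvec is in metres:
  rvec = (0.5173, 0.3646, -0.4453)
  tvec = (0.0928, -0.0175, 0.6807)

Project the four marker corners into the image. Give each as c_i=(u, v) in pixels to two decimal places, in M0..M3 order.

Intrinsics K: fx=854.5, fy=488.7, cx=332.1, cy=246.5
Marker side s = 0.096 m; corners in marker frame (Z=0):
  M0 = (-0.0480, +0.0480, 0)
  M1 = (+0.0480, +0.0480, 0)
  M2 = (+0.0480, -0.0480, 0)
  M3 = (-0.0480, -0.0480, 0)
rvec = (0.5173, 0.3646, -0.4453), |rvec| = θ = 0.77384 rad = 44.338°
Rodrigues: sinθ=0.69889, 1−cosθ=0.28477; R = I + sinθ·[k]× + (1−cosθ)·[k]×²:
    [+0.84249 +0.49186 +0.21974]
    [-0.31248 +0.77845 -0.54440]
    [-0.43883 +0.38999 +0.80953]
t = (0.0928, -0.0175, 0.6807) m
M0: Pc = R·M0+t = (+0.07597, +0.03486, +0.72048); u = 854.5·(+0.07597)/0.72048 + 332.1 = 422.2009, v = 488.7·(+0.03486)/0.72048 + 246.5 = 270.1484
M1: Pc = R·M1+t = (+0.15685, +0.00487, +0.67836); u = 854.5·(+0.15685)/0.67836 + 332.1 = 529.6766, v = 488.7·(+0.00487)/0.67836 + 246.5 = 250.0060
M2: Pc = R·M2+t = (+0.10963, -0.06986, +0.64092); u = 854.5·(+0.10963)/0.64092 + 332.1 = 478.2640, v = 488.7·(-0.06986)/0.64092 + 246.5 = 193.2282
M3: Pc = R·M3+t = (+0.02875, -0.03987, +0.68304); u = 854.5·(+0.02875)/0.68304 + 332.1 = 368.0683, v = 488.7·(-0.03987)/0.68304 + 246.5 = 217.9765

c0=(422.20, 270.15) c1=(529.68, 250.01) c2=(478.26, 193.23) c3=(368.07, 217.98)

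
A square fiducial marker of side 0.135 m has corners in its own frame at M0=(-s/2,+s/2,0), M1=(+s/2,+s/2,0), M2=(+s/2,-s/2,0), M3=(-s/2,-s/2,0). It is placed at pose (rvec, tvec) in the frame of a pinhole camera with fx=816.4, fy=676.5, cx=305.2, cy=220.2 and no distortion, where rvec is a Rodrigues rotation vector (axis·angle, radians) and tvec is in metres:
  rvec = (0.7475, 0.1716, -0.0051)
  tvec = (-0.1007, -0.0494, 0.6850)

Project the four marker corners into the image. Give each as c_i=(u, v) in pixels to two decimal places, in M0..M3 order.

Intrinsics K: fx=816.4, fy=676.5, cx=305.2, cy=220.2
Marker side s = 0.135 m; corners in marker frame (Z=0):
  M0 = (-0.0675, +0.0675, 0)
  M1 = (+0.0675, +0.0675, 0)
  M2 = (+0.0675, -0.0675, 0)
  M3 = (-0.0675, -0.0675, 0)
rvec = (0.7475, 0.1716, -0.0051), |rvec| = θ = 0.76696 rad = 43.944°
Rodrigues: sinθ=0.69395, 1−cosθ=0.27998; R = I + sinθ·[k]× + (1−cosθ)·[k]×²:
    [+0.98597 +0.06567 +0.15345]
    [+0.05644 +0.73404 -0.67676]
    [-0.15708 +0.67593 +0.72004]
t = (-0.1007, -0.0494, 0.6850) m
M0: Pc = R·M0+t = (-0.16282, -0.00366, +0.74123); u = 816.4·(-0.16282)/0.74123 + 305.2 = 125.8668, v = 676.5·(-0.00366)/0.74123 + 220.2 = 216.8578
M1: Pc = R·M1+t = (-0.02971, +0.00396, +0.72002); u = 816.4·(-0.02971)/0.72002 + 305.2 = 271.5083, v = 676.5·(+0.00396)/0.72002 + 220.2 = 223.9180
M2: Pc = R·M2+t = (-0.03858, -0.09514, +0.62877); u = 816.4·(-0.03858)/0.62877 + 305.2 = 255.1083, v = 676.5·(-0.09514)/0.62877 + 220.2 = 117.8404
M3: Pc = R·M3+t = (-0.17169, -0.10276, +0.64998); u = 816.4·(-0.17169)/0.64998 + 305.2 = 89.5555, v = 676.5·(-0.10276)/0.64998 + 220.2 = 113.2498

c0=(125.87, 216.86) c1=(271.51, 223.92) c2=(255.11, 117.84) c3=(89.56, 113.25)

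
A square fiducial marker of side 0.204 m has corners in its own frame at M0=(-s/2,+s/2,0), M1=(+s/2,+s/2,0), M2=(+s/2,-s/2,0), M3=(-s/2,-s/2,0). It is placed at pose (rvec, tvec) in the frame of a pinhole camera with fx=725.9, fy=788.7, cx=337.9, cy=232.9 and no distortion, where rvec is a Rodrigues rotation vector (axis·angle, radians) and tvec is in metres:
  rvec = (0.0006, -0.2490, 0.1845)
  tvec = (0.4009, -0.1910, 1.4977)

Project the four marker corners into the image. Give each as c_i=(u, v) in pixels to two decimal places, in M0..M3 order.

c0=(478.71, 174.31) c1=(566.83, 195.44) c2=(583.79, 91.83) c3=(496.51, 67.25)

Intrinsics K: fx=725.9, fy=788.7, cx=337.9, cy=232.9
Marker side s = 0.204 m; corners in marker frame (Z=0):
  M0 = (-0.1020, +0.1020, 0)
  M1 = (+0.1020, +0.1020, 0)
  M2 = (+0.1020, -0.1020, 0)
  M3 = (-0.1020, -0.1020, 0)
rvec = (0.0006, -0.2490, 0.1845), |rvec| = θ = 0.30991 rad = 17.756°
Rodrigues: sinθ=0.30497, 1−cosθ=0.04764; R = I + sinθ·[k]× + (1−cosθ)·[k]×²:
    [+0.95236 -0.18163 -0.24498]
    [+0.18149 +0.98312 -0.02338]
    [+0.24509 -0.02220 +0.96925]
t = (0.4009, -0.1910, 1.4977) m
M0: Pc = R·M0+t = (+0.28523, -0.10923, +1.47044); u = 725.9·(+0.28523)/1.47044 + 337.9 = 478.7086, v = 788.7·(-0.10923)/1.47044 + 232.9 = 174.3101
M1: Pc = R·M1+t = (+0.47951, -0.07221, +1.52043); u = 725.9·(+0.47951)/1.52043 + 337.9 = 566.8341, v = 788.7·(-0.07221)/1.52043 + 232.9 = 195.4420
M2: Pc = R·M2+t = (+0.51657, -0.27277, +1.52496); u = 725.9·(+0.51657)/1.52496 + 337.9 = 583.7922, v = 788.7·(-0.27277)/1.52496 + 232.9 = 91.8273
M3: Pc = R·M3+t = (+0.32229, -0.30979, +1.47497); u = 725.9·(+0.32229)/1.47497 + 337.9 = 496.5121, v = 788.7·(-0.30979)/1.47497 + 232.9 = 67.2480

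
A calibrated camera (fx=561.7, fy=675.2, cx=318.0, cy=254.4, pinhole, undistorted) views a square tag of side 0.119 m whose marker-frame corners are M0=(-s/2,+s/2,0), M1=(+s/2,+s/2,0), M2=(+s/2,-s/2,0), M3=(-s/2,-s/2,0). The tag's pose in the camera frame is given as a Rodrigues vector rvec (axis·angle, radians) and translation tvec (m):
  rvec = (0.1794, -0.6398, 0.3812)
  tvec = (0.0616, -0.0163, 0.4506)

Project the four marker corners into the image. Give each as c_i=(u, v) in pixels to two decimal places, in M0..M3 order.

c0=(309.96, 288.24) c1=(411.60, 330.85) c2=(467.83, 179.81) c3=(374.77, 109.91)

Intrinsics K: fx=561.7, fy=675.2, cx=318.0, cy=254.4
Marker side s = 0.119 m; corners in marker frame (Z=0):
  M0 = (-0.0595, +0.0595, 0)
  M1 = (+0.0595, +0.0595, 0)
  M2 = (+0.0595, -0.0595, 0)
  M3 = (-0.0595, -0.0595, 0)
rvec = (0.1794, -0.6398, 0.3812), |rvec| = θ = 0.76606 rad = 43.892°
Rodrigues: sinθ=0.69330, 1−cosθ=0.27935; R = I + sinθ·[k]× + (1−cosθ)·[k]×²:
    [+0.73597 -0.39963 -0.54648]
    [+0.29036 +0.91551 -0.27846]
    [+0.61159 +0.04626 +0.78982]
t = (0.0616, -0.0163, 0.4506) m
M0: Pc = R·M0+t = (-0.00597, +0.02090, +0.41696); u = 561.7·(-0.00597)/0.41696 + 318.0 = 309.9598, v = 675.2·(+0.02090)/0.41696 + 254.4 = 288.2382
M1: Pc = R·M1+t = (+0.08161, +0.05545, +0.48974); u = 561.7·(+0.08161)/0.48974 + 318.0 = 411.6034, v = 675.2·(+0.05545)/0.48974 + 254.4 = 330.8466
M2: Pc = R·M2+t = (+0.12917, -0.05350, +0.48424); u = 561.7·(+0.12917)/0.48424 + 318.0 = 467.8315, v = 675.2·(-0.05350)/0.48424 + 254.4 = 179.8068
M3: Pc = R·M3+t = (+0.04159, -0.08805, +0.41146); u = 561.7·(+0.04159)/0.41146 + 318.0 = 374.7735, v = 675.2·(-0.08805)/0.41146 + 254.4 = 109.9122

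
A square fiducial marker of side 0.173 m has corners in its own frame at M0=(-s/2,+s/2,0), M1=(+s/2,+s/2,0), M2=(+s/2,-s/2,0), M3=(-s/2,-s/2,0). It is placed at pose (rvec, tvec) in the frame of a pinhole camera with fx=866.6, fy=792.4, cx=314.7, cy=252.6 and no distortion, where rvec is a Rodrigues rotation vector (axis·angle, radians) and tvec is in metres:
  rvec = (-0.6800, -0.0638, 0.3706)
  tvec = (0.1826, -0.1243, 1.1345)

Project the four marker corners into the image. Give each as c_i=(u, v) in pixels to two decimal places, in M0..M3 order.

Intrinsics K: fx=866.6, fy=792.4, cx=314.7, cy=252.6
Marker side s = 0.173 m; corners in marker frame (Z=0):
  M0 = (-0.0865, +0.0865, 0)
  M1 = (+0.0865, +0.0865, 0)
  M2 = (+0.0865, -0.0865, 0)
  M3 = (-0.0865, -0.0865, 0)
rvec = (-0.6800, -0.0638, 0.3706), |rvec| = θ = 0.77706 rad = 44.522°
Rodrigues: sinθ=0.70118, 1−cosθ=0.28702; R = I + sinθ·[k]× + (1−cosθ)·[k]×²:
    [+0.93278 -0.31379 -0.17736]
    [+0.35504 +0.71492 +0.60237]
    [-0.06222 -0.62484 +0.77827]
t = (0.1826, -0.1243, 1.1345) m
M0: Pc = R·M0+t = (+0.07477, -0.09317, +1.08583); u = 866.6·(+0.07477)/1.08583 + 314.7 = 374.3749, v = 792.4·(-0.09317)/1.08583 + 252.6 = 184.6078
M1: Pc = R·M1+t = (+0.23614, -0.03175, +1.07507); u = 866.6·(+0.23614)/1.07507 + 314.7 = 505.0515, v = 792.4·(-0.03175)/1.07507 + 252.6 = 229.1987
M2: Pc = R·M2+t = (+0.29043, -0.15543, +1.18317); u = 866.6·(+0.29043)/1.18317 + 314.7 = 527.4217, v = 792.4·(-0.15543)/1.18317 + 252.6 = 148.5045
M3: Pc = R·M3+t = (+0.12906, -0.21685, +1.19393); u = 866.6·(+0.12906)/1.19393 + 314.7 = 408.3748, v = 792.4·(-0.21685)/1.19393 + 252.6 = 108.6782

c0=(374.37, 184.61) c1=(505.05, 229.20) c2=(527.42, 148.50) c3=(408.37, 108.68)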